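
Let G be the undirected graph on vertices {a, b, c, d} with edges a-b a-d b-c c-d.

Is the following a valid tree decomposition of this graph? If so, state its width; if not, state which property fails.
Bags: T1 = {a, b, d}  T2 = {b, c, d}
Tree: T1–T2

Every vertex of G appears in some bag (union = {a, b, c, d}); every edge is covered by a bag; and for each vertex v the set of bags containing v is connected in the bag tree. The decomposition is therefore valid. The largest bag has 3 vertices, so the width is 2.

Yes; width 2.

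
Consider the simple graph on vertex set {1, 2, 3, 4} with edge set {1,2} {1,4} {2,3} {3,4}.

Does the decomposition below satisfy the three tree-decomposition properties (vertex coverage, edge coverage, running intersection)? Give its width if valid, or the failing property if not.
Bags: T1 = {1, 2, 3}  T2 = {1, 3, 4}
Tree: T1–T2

Yes; width 2.

Checking the three conditions: (i) the bags cover all of {1, 2, 3, 4}; (ii) for each edge, some bag contains both endpoints; (iii) the bags containing any fixed vertex form a subtree. All hold, so the decomposition is valid with width 3 − 1 = 2.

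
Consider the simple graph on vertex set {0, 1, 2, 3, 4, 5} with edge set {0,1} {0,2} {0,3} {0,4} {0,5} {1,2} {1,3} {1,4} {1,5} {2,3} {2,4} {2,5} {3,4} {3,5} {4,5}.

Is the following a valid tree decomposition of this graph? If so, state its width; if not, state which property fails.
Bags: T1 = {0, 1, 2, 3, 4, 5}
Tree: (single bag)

Vertex coverage: the bags together contain {0, 1, 2, 3, 4, 5}, the full vertex set. Edge coverage: each edge of G has both endpoints in at least one bag. Running intersection: for every vertex, the bags containing it form a connected subtree. All three properties hold, so this is a valid tree decomposition of width max|bag| − 1 = 5, and hence tw(G) ≤ 5.

Yes; width 5.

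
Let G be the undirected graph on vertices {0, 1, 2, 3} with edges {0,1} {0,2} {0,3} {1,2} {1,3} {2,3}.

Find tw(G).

3

A width-3 tree decomposition is:
Bags: B1 = {0, 1, 2, 3}
Tree: (single bag)
With just one bag of size 4, the width is 4 − 1 = 3, so tw(G) ≤ 3. Conversely, {0, 1, 2, 3} is a clique of size 4, and the vertices of any clique must share a bag in every tree decomposition; so some bag has ≥ 4 vertices and tw(G) ≥ 3. Combining the bounds, tw(G) = 3.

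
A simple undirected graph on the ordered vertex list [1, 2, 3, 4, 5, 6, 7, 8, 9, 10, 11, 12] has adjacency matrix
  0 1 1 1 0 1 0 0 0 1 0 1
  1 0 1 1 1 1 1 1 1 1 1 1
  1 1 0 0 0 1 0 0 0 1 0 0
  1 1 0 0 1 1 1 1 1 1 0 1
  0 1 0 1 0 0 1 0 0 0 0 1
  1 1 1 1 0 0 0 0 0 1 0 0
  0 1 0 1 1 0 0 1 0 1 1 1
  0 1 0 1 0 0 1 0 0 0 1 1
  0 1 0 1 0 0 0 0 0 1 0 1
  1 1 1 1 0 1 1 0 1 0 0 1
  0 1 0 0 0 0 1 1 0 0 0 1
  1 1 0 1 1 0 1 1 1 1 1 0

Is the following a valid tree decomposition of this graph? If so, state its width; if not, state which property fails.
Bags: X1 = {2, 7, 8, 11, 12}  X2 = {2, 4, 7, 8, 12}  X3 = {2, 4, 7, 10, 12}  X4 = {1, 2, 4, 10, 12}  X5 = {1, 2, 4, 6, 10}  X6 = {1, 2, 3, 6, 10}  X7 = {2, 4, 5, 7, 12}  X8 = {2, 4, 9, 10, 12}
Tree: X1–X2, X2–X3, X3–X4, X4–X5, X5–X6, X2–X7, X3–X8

Vertex coverage: the bags together contain {1, 2, 3, 4, 5, 6, 7, 8, 9, 10, 11, 12}, the full vertex set. Edge coverage: each edge of G has both endpoints in at least one bag. Running intersection: for every vertex, the bags containing it form a connected subtree. All three properties hold, so this is a valid tree decomposition of width max|bag| − 1 = 4, and hence tw(G) ≤ 4.

Yes; width 4.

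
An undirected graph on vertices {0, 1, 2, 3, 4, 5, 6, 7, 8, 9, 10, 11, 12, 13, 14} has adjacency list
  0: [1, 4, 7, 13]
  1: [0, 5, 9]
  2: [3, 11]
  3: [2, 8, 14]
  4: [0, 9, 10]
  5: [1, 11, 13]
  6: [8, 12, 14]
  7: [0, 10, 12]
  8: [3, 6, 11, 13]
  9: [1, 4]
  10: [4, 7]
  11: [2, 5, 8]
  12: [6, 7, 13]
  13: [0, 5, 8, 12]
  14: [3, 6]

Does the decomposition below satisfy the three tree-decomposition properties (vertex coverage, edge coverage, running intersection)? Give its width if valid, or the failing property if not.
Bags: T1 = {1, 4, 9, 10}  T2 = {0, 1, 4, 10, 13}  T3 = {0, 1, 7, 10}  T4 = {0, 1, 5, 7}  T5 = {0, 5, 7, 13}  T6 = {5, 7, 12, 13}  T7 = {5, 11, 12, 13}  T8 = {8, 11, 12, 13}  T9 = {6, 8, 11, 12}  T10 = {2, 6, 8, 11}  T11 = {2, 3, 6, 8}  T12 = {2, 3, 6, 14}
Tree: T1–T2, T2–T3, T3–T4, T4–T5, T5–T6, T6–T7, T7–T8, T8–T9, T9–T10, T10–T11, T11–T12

A tree decomposition must satisfy three properties: every vertex lies in some bag; for every edge, both endpoints lie together in some bag; and for every vertex, the bags containing it form a connected subtree. Here bags containing vertex 13 are not connected in the tree, so the decomposition is invalid.

No — bags containing vertex 13 are not connected in the tree.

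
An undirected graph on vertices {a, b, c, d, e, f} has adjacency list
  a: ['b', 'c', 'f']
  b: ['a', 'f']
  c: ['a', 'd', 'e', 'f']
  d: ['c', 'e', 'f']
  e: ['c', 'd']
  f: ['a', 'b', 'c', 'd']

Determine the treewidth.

2

A width-2 tree decomposition is:
Bags: B1 = {a, b, f}  B2 = {a, c, f}  B3 = {c, d, f}  B4 = {c, d, e}
Tree: B1–B2, B2–B3, B3–B4
Each bag holds 3 vertices, so the decomposition has width 2, which upper-bounds the treewidth. For the lower bound, the 3 vertices {c, d, e} are pairwise adjacent, and any tree decomposition puts a clique entirely inside one bag — forcing width ≥ 2. Therefore the treewidth is 2.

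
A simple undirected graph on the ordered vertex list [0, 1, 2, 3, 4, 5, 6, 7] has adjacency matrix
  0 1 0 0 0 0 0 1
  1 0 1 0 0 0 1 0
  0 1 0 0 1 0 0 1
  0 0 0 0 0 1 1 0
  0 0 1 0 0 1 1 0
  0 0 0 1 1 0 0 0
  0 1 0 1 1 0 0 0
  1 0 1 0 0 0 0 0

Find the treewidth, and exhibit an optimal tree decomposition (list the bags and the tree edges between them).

The largest bag has 3 vertices, giving width 2; this decomposition certifies tw(G) ≤ 2. The edges 5–3–6–4–5 form a cycle, so G is not a tree and its treewidth is at least 2. Hence tw(G) = 2 exactly.

Treewidth 2.
Bags: B1 = {3, 4, 5}  B2 = {3, 4, 6}  B3 = {2, 4, 6}  B4 = {1, 2, 6}  B5 = {1, 2, 7}  B6 = {0, 1, 7}
Tree: B1–B2, B2–B3, B3–B4, B4–B5, B5–B6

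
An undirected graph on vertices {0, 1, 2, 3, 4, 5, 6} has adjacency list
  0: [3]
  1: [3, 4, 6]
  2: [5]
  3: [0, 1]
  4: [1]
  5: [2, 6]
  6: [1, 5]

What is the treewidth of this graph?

1

A width-1 tree decomposition is:
Bags: B1 = {1, 6}  B2 = {5, 6}  B3 = {1, 4}  B4 = {1, 3}  B5 = {0, 3}  B6 = {2, 5}
Tree: B1–B2, B1–B3, B1–B4, B4–B5, B2–B6
The largest bag has 2 vertices, giving width 1; this decomposition certifies tw(G) ≤ 1. Since G has at least one edge (e.g. 1–6), it is not an edgeless graph, so tw(G) ≥ 1. The upper and lower bounds meet at 1, so that is the treewidth.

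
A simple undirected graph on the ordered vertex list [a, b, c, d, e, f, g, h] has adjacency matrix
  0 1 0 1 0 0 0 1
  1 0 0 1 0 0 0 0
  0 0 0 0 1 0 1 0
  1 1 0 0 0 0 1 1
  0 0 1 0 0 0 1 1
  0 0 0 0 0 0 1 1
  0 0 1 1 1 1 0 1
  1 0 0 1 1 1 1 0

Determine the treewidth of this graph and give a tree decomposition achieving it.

The largest bag has 3 vertices, giving width 2; this decomposition certifies tw(G) ≤ 2. On the other hand G contains the 3-clique {d, g, h}. A clique must lie in a single bag of any decomposition, so no decomposition can have width below 2. Hence tw(G) = 2 exactly.

Treewidth 2.
One optimal decomposition is:
Bags: B1 = {a, d, h}  B2 = {a, b, d}  B3 = {d, g, h}  B4 = {e, g, h}  B5 = {c, e, g}  B6 = {f, g, h}
Tree: B1–B2, B1–B3, B3–B4, B4–B5, B3–B6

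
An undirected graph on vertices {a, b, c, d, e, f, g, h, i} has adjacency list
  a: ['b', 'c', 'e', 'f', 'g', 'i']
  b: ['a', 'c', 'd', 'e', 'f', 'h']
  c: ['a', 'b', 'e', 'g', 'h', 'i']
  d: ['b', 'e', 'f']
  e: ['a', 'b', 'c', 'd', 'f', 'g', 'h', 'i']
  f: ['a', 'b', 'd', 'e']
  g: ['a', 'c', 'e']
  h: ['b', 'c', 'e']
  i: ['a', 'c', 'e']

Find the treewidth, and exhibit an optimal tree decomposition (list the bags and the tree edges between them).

Treewidth 3.
Bags: B1 = {a, b, c, e}  B2 = {a, c, e, g}  B3 = {b, c, e, h}  B4 = {a, b, e, f}  B5 = {a, c, e, i}  B6 = {b, d, e, f}
Tree: B1–B2, B1–B3, B1–B4, B1–B5, B4–B6

The largest bag has 4 vertices, giving width 3; this decomposition certifies tw(G) ≤ 3. For the lower bound, the 4 vertices {a, c, e, g} are pairwise adjacent, and any tree decomposition puts a clique entirely inside one bag — forcing width ≥ 3. Hence tw(G) = 3 exactly.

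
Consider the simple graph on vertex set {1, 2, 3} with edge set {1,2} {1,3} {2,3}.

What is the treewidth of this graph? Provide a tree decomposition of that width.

A single bag containing all 3 vertices is trivially a valid decomposition of width 2. For the lower bound, the 3 vertices {1, 2, 3} are pairwise adjacent, and any tree decomposition puts a clique entirely inside one bag — forcing width ≥ 2. The upper and lower bounds meet at 2, so that is the treewidth.

Treewidth 2.
Bags: B1 = {1, 2, 3}
Tree: (single bag)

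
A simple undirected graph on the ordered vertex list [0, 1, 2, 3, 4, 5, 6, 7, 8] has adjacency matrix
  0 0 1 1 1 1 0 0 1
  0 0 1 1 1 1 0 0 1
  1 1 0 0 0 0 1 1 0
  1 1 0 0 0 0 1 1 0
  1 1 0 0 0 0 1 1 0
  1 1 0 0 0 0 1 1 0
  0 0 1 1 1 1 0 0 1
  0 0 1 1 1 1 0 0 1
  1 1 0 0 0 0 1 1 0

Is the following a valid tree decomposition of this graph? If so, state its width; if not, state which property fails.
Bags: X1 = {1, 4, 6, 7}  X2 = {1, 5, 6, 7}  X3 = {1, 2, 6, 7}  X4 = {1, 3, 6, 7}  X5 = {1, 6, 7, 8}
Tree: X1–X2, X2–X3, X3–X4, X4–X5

No — vertex 0 appears in no bag.

A tree decomposition must satisfy three properties: every vertex lies in some bag; for every edge, both endpoints lie together in some bag; and for every vertex, the bags containing it form a connected subtree. Here vertex 0 appears in no bag, so the decomposition is invalid.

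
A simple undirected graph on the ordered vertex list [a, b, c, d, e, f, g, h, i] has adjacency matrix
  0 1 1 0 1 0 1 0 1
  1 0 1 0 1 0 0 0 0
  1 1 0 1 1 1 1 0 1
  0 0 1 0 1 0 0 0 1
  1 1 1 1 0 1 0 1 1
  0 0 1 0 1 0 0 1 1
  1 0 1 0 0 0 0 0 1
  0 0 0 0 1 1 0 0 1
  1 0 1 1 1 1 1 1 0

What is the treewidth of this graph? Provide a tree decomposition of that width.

Each bag holds 4 vertices, so the decomposition has width 3, which upper-bounds the treewidth. On the other hand G contains the 4-clique {a, b, c, e}. A clique must lie in a single bag of any decomposition, so no decomposition can have width below 3. Hence tw(G) = 3 exactly.

Treewidth 3.
One optimal decomposition is:
Bags: B1 = {a, c, e, i}  B2 = {a, b, c, e}  B3 = {c, e, f, i}  B4 = {a, c, g, i}  B5 = {c, d, e, i}  B6 = {e, f, h, i}
Tree: B1–B2, B1–B3, B1–B4, B3–B5, B3–B6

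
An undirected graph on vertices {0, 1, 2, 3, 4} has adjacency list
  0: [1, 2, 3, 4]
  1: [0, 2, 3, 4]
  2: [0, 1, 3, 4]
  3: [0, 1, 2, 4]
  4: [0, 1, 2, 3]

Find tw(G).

4

A width-4 tree decomposition is:
Bags: B1 = {0, 1, 2, 3, 4}
Tree: (single bag)
A single bag containing all 5 vertices is trivially a valid decomposition of width 4. On the other hand G contains the 5-clique {0, 1, 2, 3, 4}. A clique must lie in a single bag of any decomposition, so no decomposition can have width below 4. Combining the bounds, tw(G) = 4.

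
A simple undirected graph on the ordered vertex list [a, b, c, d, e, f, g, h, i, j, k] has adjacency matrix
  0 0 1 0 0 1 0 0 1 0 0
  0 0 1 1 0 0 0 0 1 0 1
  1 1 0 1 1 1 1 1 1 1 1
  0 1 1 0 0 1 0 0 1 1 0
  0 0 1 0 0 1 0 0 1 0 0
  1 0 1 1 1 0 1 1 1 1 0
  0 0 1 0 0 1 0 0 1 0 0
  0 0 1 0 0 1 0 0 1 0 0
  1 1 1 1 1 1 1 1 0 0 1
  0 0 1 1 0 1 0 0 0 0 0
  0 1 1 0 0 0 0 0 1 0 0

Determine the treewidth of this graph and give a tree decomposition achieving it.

Treewidth 3.
Bags: B1 = {b, c, d, i}  B2 = {c, d, f, i}  B3 = {a, c, f, i}  B4 = {c, d, f, j}  B5 = {b, c, i, k}  B6 = {c, f, h, i}  B7 = {c, f, g, i}  B8 = {c, e, f, i}
Tree: B1–B2, B2–B3, B2–B4, B1–B5, B2–B6, B2–B7, B7–B8

The largest bag has 4 vertices, giving width 3; this decomposition certifies tw(G) ≤ 3. Conversely, {c, d, f, j} is a clique of size 4, and the vertices of any clique must share a bag in every tree decomposition; so some bag has ≥ 4 vertices and tw(G) ≥ 3. Therefore the treewidth is 3.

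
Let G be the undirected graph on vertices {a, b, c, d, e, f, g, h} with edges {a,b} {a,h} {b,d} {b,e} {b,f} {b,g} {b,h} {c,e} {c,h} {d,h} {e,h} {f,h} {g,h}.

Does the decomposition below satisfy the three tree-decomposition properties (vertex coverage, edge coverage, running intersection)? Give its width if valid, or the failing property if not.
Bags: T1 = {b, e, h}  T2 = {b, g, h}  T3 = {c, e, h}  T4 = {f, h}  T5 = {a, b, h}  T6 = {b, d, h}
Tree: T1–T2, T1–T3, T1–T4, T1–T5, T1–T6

A tree decomposition must satisfy three properties: every vertex lies in some bag; for every edge, both endpoints lie together in some bag; and for every vertex, the bags containing it form a connected subtree. Here edge (b,f) lies in no bag, so the decomposition is invalid.

No — edge (b,f) lies in no bag.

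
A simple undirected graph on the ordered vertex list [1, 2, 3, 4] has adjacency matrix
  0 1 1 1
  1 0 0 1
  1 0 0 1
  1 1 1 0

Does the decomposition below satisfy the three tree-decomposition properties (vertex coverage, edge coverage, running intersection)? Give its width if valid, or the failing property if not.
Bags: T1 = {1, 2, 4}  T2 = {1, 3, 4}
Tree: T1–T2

Yes; width 2.

Every vertex of G appears in some bag (union = {1, 2, 3, 4}); every edge is covered by a bag; and for each vertex v the set of bags containing v is connected in the bag tree. The decomposition is therefore valid. The largest bag has 3 vertices, so the width is 2.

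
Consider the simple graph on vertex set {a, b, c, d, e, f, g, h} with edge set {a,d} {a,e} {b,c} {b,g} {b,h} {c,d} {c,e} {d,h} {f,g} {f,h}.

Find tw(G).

2

A width-2 tree decomposition is:
Bags: B1 = {a, d, e}  B2 = {c, d, e}  B3 = {c, d, h}  B4 = {b, c, h}  B5 = {b, f, h}  B6 = {b, f, g}
Tree: B1–B2, B2–B3, B3–B4, B4–B5, B5–B6
Every bag has size at most 3, so the width is 3 − 1 = 2 and tw(G) ≤ 2. The edges a–e–c–d–a form a cycle, so G is not a tree and its treewidth is at least 2. Combining the bounds, tw(G) = 2.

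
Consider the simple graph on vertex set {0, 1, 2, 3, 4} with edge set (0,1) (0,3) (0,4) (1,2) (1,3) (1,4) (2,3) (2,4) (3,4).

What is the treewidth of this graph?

A width-3 tree decomposition is:
Bags: B1 = {1, 2, 3, 4}  B2 = {0, 1, 3, 4}
Tree: B1–B2
Every bag has size at most 4, so the width is 4 − 1 = 3 and tw(G) ≤ 3. For the lower bound, the 4 vertices {0, 1, 3, 4} are pairwise adjacent, and any tree decomposition puts a clique entirely inside one bag — forcing width ≥ 3. Therefore the treewidth is 3.

3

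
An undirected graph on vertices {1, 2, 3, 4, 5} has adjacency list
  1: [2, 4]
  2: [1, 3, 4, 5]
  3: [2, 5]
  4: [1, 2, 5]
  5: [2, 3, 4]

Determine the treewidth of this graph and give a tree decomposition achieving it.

The largest bag has 3 vertices, giving width 2; this decomposition certifies tw(G) ≤ 2. On the other hand G contains the 3-clique {2, 3, 5}. A clique must lie in a single bag of any decomposition, so no decomposition can have width below 2. Therefore the treewidth is 2.

Treewidth 2.
Bags: B1 = {2, 4, 5}  B2 = {1, 2, 4}  B3 = {2, 3, 5}
Tree: B1–B2, B1–B3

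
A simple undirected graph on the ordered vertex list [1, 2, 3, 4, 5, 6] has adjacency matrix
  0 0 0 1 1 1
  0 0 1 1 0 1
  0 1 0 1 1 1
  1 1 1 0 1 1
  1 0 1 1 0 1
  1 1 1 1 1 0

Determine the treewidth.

3

A width-3 tree decomposition is:
Bags: B1 = {2, 3, 4, 6}  B2 = {3, 4, 5, 6}  B3 = {1, 4, 5, 6}
Tree: B1–B2, B2–B3
Every bag has size at most 4, so the width is 4 − 1 = 3 and tw(G) ≤ 3. For the lower bound, the 4 vertices {1, 4, 5, 6} are pairwise adjacent, and any tree decomposition puts a clique entirely inside one bag — forcing width ≥ 3. Therefore the treewidth is 3.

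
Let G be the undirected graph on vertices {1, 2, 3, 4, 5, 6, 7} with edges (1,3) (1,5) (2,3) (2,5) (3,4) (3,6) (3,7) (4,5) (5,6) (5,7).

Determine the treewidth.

A width-2 tree decomposition is:
Bags: B1 = {3, 5, 7}  B2 = {3, 5, 6}  B3 = {2, 3, 5}  B4 = {3, 4, 5}  B5 = {1, 3, 5}
Tree: B1–B2, B2–B3, B3–B4, B4–B5
The largest bag has 3 vertices, giving width 2; this decomposition certifies tw(G) ≤ 2. Since 5–7–3–6–5 is a cycle in G, G is not acyclic. Forests are exactly the graphs of treewidth ≤ 1, so tw(G) ≥ 2. The upper and lower bounds meet at 2, so that is the treewidth.

2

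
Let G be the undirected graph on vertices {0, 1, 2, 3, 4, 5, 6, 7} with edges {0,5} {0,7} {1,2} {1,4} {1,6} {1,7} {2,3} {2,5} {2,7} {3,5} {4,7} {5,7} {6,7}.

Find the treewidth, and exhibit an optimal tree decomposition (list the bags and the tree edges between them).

Treewidth 2.
Bags: B1 = {2, 5, 7}  B2 = {2, 3, 5}  B3 = {1, 2, 7}  B4 = {1, 4, 7}  B5 = {1, 6, 7}  B6 = {0, 5, 7}
Tree: B1–B2, B1–B3, B3–B4, B3–B5, B1–B6

Each bag holds 3 vertices, so the decomposition has width 2, which upper-bounds the treewidth. Conversely, {2, 3, 5} is a clique of size 3, and the vertices of any clique must share a bag in every tree decomposition; so some bag has ≥ 3 vertices and tw(G) ≥ 2. Hence tw(G) = 2 exactly.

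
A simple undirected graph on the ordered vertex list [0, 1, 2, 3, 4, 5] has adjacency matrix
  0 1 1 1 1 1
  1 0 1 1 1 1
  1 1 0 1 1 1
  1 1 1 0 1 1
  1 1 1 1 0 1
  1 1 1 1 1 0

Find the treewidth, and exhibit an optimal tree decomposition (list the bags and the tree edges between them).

With just one bag of size 6, the width is 6 − 1 = 5, so tw(G) ≤ 5. For the lower bound, the 6 vertices {0, 1, 2, 3, 4, 5} are pairwise adjacent, and any tree decomposition puts a clique entirely inside one bag — forcing width ≥ 5. Hence tw(G) = 5 exactly.

Treewidth 5.
One such decomposition:
Bags: B1 = {0, 1, 2, 3, 4, 5}
Tree: (single bag)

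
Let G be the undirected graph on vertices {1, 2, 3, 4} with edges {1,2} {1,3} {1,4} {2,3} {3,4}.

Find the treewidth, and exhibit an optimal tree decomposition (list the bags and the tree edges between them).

The largest bag has 3 vertices, giving width 2; this decomposition certifies tw(G) ≤ 2. For the lower bound, the 3 vertices {1, 2, 3} are pairwise adjacent, and any tree decomposition puts a clique entirely inside one bag — forcing width ≥ 2. Therefore the treewidth is 2.

Treewidth 2.
One such decomposition:
Bags: B1 = {1, 3, 4}  B2 = {1, 2, 3}
Tree: B1–B2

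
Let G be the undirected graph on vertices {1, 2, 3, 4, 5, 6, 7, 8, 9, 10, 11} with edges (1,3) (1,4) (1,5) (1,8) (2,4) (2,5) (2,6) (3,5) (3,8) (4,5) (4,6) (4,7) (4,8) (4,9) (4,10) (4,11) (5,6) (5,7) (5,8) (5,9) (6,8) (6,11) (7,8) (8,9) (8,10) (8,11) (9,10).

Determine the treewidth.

3

A width-3 tree decomposition is:
Bags: B1 = {1, 4, 5, 8}  B2 = {4, 5, 6, 8}  B3 = {4, 5, 8, 9}  B4 = {4, 8, 9, 10}  B5 = {4, 6, 8, 11}  B6 = {2, 4, 5, 6}  B7 = {4, 5, 7, 8}  B8 = {1, 3, 5, 8}
Tree: B1–B2, B2–B3, B3–B4, B2–B5, B2–B6, B2–B7, B1–B8
Each bag holds 4 vertices, so the decomposition has width 3, which upper-bounds the treewidth. Conversely, {1, 3, 5, 8} is a clique of size 4, and the vertices of any clique must share a bag in every tree decomposition; so some bag has ≥ 4 vertices and tw(G) ≥ 3. The upper and lower bounds meet at 3, so that is the treewidth.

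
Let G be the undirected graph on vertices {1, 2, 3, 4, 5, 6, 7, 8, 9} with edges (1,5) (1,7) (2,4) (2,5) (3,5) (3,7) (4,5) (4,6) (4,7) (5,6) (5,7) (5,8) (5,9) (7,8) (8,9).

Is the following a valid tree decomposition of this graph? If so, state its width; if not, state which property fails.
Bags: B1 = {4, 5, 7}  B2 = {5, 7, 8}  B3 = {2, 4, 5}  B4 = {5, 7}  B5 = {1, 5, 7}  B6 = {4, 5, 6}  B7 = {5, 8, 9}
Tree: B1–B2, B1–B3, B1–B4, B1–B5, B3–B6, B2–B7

A tree decomposition must satisfy three properties: every vertex lies in some bag; for every edge, both endpoints lie together in some bag; and for every vertex, the bags containing it form a connected subtree. Here vertex 3 appears in no bag, so the decomposition is invalid.

No — vertex 3 appears in no bag.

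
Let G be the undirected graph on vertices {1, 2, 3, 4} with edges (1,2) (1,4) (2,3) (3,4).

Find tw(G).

A width-2 tree decomposition is:
Bags: B1 = {1, 2, 4}  B2 = {2, 3, 4}
Tree: B1–B2
The largest bag has 3 vertices, giving width 2; this decomposition certifies tw(G) ≤ 2. The edges 4–1–2–3–4 form a cycle, so G is not a tree and its treewidth is at least 2. Therefore the treewidth is 2.

2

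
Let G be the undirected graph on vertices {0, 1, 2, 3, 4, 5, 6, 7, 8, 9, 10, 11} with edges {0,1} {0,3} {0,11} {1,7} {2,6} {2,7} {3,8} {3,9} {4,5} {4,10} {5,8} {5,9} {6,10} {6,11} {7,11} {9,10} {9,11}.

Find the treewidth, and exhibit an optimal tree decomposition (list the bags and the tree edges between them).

Treewidth 3.
One such decomposition:
Bags: B1 = {3, 4, 5, 8}  B2 = {3, 4, 5, 9}  B3 = {3, 4, 9, 10}  B4 = {0, 3, 9, 10}  B5 = {0, 9, 10, 11}  B6 = {0, 6, 10, 11}  B7 = {0, 1, 6, 11}  B8 = {1, 6, 7, 11}  B9 = {1, 2, 6, 7}
Tree: B1–B2, B2–B3, B3–B4, B4–B5, B5–B6, B6–B7, B7–B8, B8–B9

Every bag has size at most 4, so the width is 4 − 1 = 3 and tw(G) ≤ 3. For the lower bound: the 4 vertex sets {4,5,8}, {3}, {9}, {0,6,10,11} are disjoint, each induces a connected subgraph, and every pair is joined by at least one edge of G. Contracting each set to a single vertex therefore yields K_{4} as a minor, and since treewidth is minor-monotone, tw(G) ≥ tw(K_{4}) = 3. Combining the bounds, tw(G) = 3.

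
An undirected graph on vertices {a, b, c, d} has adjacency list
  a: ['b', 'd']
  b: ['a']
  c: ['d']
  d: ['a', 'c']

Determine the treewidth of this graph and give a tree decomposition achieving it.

Treewidth 1.
One such decomposition:
Bags: B1 = {a, b}  B2 = {a, d}  B3 = {c, d}
Tree: B1–B2, B2–B3

Each bag holds 2 vertices, so the decomposition has width 1, which upper-bounds the treewidth. Any graph with an edge has treewidth ≥ 1, and G has the edge b–a. Combining the bounds, tw(G) = 1.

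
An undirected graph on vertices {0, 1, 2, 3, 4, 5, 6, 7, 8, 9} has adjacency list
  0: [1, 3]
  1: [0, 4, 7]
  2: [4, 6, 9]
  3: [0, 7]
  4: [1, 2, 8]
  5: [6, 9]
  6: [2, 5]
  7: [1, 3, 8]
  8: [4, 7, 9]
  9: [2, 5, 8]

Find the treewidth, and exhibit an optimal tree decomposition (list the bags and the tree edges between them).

Treewidth 2.
One optimal decomposition is:
Bags: B1 = {0, 3, 7}  B2 = {0, 1, 7}  B3 = {1, 7, 8}  B4 = {1, 4, 8}  B5 = {4, 8, 9}  B6 = {2, 4, 9}  B7 = {2, 5, 9}  B8 = {2, 5, 6}
Tree: B1–B2, B2–B3, B3–B4, B4–B5, B5–B6, B6–B7, B7–B8

The largest bag has 3 vertices, giving width 2; this decomposition certifies tw(G) ≤ 2. For the lower bound, G contains the cycle 3–0–1–7–3, so G is not a forest; only forests have treewidth ≤ 1, hence tw(G) ≥ 2. Therefore the treewidth is 2.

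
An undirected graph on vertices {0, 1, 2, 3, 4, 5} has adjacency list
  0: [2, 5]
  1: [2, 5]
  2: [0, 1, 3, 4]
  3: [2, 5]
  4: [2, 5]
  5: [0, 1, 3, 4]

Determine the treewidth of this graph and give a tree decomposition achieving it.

Treewidth 2.
One such decomposition:
Bags: B1 = {2, 3, 5}  B2 = {1, 2, 5}  B3 = {2, 4, 5}  B4 = {0, 2, 5}
Tree: B1–B2, B2–B3, B3–B4

Every bag has size at most 3, so the width is 3 − 1 = 2 and tw(G) ≤ 2. Since 2–3–5–1–2 is a cycle in G, G is not acyclic. Forests are exactly the graphs of treewidth ≤ 1, so tw(G) ≥ 2. Combining the bounds, tw(G) = 2.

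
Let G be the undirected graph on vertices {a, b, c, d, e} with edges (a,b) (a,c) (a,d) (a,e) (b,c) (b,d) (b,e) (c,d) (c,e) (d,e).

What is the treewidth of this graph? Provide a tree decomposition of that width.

With just one bag of size 5, the width is 5 − 1 = 4, so tw(G) ≤ 4. On the other hand G contains the 5-clique {a, b, c, d, e}. A clique must lie in a single bag of any decomposition, so no decomposition can have width below 4. Therefore the treewidth is 4.

Treewidth 4.
Bags: B1 = {a, b, c, d, e}
Tree: (single bag)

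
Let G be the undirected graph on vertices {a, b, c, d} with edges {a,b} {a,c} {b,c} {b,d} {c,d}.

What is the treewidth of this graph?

A width-2 tree decomposition is:
Bags: B1 = {b, c, d}  B2 = {a, b, c}
Tree: B1–B2
The largest bag has 3 vertices, giving width 2; this decomposition certifies tw(G) ≤ 2. For the lower bound, the 3 vertices {b, c, d} are pairwise adjacent, and any tree decomposition puts a clique entirely inside one bag — forcing width ≥ 2. Therefore the treewidth is 2.

2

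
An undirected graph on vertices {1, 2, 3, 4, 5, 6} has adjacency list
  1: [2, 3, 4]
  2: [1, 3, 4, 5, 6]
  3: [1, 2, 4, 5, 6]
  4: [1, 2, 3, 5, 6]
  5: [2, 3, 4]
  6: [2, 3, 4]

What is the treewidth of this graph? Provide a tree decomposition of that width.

Every bag has size at most 4, so the width is 4 − 1 = 3 and tw(G) ≤ 3. On the other hand G contains the 4-clique {1, 2, 3, 4}. A clique must lie in a single bag of any decomposition, so no decomposition can have width below 3. Hence tw(G) = 3 exactly.

Treewidth 3.
One optimal decomposition is:
Bags: B1 = {2, 3, 4, 5}  B2 = {2, 3, 4, 6}  B3 = {1, 2, 3, 4}
Tree: B1–B2, B2–B3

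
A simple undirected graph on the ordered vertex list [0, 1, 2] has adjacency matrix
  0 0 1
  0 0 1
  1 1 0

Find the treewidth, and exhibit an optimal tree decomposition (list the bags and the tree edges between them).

Treewidth 1.
Bags: B1 = {1, 2}  B2 = {0, 2}
Tree: B1–B2

Every bag has size at most 2, so the width is 2 − 1 = 1 and tw(G) ≤ 1. Any graph with an edge has treewidth ≥ 1, and G has the edge 1–2. Hence tw(G) = 1 exactly.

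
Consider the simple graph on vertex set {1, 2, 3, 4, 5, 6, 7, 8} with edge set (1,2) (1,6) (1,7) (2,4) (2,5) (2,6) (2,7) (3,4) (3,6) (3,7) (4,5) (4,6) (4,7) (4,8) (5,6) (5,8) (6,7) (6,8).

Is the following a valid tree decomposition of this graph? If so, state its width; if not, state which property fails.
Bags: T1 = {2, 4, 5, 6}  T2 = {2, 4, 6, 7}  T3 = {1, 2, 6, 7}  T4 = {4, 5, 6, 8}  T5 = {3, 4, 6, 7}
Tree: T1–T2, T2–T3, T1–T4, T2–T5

Vertex coverage: the bags together contain {1, 2, 3, 4, 5, 6, 7, 8}, the full vertex set. Edge coverage: each edge of G has both endpoints in at least one bag. Running intersection: for every vertex, the bags containing it form a connected subtree. All three properties hold, so this is a valid tree decomposition of width max|bag| − 1 = 3, and hence tw(G) ≤ 3.

Yes; width 3.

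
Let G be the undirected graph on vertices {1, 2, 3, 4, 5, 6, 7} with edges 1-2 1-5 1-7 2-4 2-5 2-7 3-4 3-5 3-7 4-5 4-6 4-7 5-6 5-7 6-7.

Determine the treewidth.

A width-3 tree decomposition is:
Bags: B1 = {4, 5, 6, 7}  B2 = {2, 4, 5, 7}  B3 = {1, 2, 5, 7}  B4 = {3, 4, 5, 7}
Tree: B1–B2, B2–B3, B1–B4
Each bag holds 4 vertices, so the decomposition has width 3, which upper-bounds the treewidth. For the lower bound, the 4 vertices {1, 2, 5, 7} are pairwise adjacent, and any tree decomposition puts a clique entirely inside one bag — forcing width ≥ 3. Therefore the treewidth is 3.

3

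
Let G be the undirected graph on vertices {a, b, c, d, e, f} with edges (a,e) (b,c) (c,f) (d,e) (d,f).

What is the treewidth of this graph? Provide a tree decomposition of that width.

Treewidth 1.
One such decomposition:
Bags: B1 = {b, c}  B2 = {c, f}  B3 = {d, f}  B4 = {d, e}  B5 = {a, e}
Tree: B1–B2, B2–B3, B3–B4, B4–B5

Every bag has size at most 2, so the width is 2 − 1 = 1 and tw(G) ≤ 1. G has an edge, so its treewidth is at least 1. The upper and lower bounds meet at 1, so that is the treewidth.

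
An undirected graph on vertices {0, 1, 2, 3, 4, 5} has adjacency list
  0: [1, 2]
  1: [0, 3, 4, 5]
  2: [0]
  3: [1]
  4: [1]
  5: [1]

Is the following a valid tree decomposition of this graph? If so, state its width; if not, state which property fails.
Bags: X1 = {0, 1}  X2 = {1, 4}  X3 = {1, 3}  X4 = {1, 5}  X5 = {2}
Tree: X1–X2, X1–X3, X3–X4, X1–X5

A tree decomposition must satisfy three properties: every vertex lies in some bag; for every edge, both endpoints lie together in some bag; and for every vertex, the bags containing it form a connected subtree. Here edge (0,2) lies in no bag, so the decomposition is invalid.

No — edge (0,2) lies in no bag.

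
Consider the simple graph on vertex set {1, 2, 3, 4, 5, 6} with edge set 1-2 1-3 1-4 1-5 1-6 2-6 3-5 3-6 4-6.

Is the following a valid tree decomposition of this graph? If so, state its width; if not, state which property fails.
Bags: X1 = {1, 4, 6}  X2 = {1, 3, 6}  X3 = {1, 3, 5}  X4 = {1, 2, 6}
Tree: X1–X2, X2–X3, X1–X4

Checking the three conditions: (i) the bags cover all of {1, 2, 3, 4, 5, 6}; (ii) for each edge, some bag contains both endpoints; (iii) the bags containing any fixed vertex form a subtree. All hold, so the decomposition is valid with width 3 − 1 = 2.

Yes; width 2.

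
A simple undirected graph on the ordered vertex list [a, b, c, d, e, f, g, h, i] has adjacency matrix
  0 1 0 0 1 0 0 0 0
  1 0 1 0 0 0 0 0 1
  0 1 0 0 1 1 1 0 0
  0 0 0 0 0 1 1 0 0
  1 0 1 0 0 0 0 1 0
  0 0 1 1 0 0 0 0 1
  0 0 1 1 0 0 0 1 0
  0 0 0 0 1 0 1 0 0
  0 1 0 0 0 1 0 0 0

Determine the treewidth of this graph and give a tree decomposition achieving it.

Every bag has size at most 4, so the width is 4 − 1 = 3 and tw(G) ≤ 3. For the lower bound: the 4 vertex sets {a,b,i}, {e}, {c}, {d,f,g,h} are disjoint, each induces a connected subgraph, and every pair is joined by at least one edge of G. Contracting each set to a single vertex therefore yields K_{4} as a minor, and since treewidth is minor-monotone, tw(G) ≥ tw(K_{4}) = 3. Combining the bounds, tw(G) = 3.

Treewidth 3.
Bags: B1 = {a, b, e, i}  B2 = {b, c, e, i}  B3 = {c, e, f, i}  B4 = {c, e, f, h}  B5 = {c, f, g, h}  B6 = {d, f, g, h}
Tree: B1–B2, B2–B3, B3–B4, B4–B5, B5–B6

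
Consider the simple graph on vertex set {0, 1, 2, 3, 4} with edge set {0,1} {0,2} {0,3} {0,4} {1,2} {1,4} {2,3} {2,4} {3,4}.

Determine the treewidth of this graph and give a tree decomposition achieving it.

Every bag has size at most 4, so the width is 4 − 1 = 3 and tw(G) ≤ 3. Conversely, {0, 1, 2, 4} is a clique of size 4, and the vertices of any clique must share a bag in every tree decomposition; so some bag has ≥ 4 vertices and tw(G) ≥ 3. Combining the bounds, tw(G) = 3.

Treewidth 3.
One such decomposition:
Bags: B1 = {0, 2, 3, 4}  B2 = {0, 1, 2, 4}
Tree: B1–B2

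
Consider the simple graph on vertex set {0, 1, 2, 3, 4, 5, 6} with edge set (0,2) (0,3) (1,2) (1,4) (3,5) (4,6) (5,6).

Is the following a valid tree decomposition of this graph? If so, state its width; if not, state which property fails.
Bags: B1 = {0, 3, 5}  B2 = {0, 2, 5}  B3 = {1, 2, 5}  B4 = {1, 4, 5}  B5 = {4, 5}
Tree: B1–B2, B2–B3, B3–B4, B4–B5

A tree decomposition must satisfy three properties: every vertex lies in some bag; for every edge, both endpoints lie together in some bag; and for every vertex, the bags containing it form a connected subtree. Here vertex 6 appears in no bag, so the decomposition is invalid.

No — vertex 6 appears in no bag.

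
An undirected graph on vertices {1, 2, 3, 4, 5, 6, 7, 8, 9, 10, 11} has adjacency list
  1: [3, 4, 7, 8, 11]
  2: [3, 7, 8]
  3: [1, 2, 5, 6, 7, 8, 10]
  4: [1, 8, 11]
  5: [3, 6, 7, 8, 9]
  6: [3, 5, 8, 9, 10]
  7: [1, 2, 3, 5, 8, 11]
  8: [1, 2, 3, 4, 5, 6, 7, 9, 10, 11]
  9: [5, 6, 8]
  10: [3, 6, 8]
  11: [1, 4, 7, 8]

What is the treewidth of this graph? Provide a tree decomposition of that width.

Every bag has size at most 4, so the width is 4 − 1 = 3 and tw(G) ≤ 3. Conversely, {1, 4, 8, 11} is a clique of size 4, and the vertices of any clique must share a bag in every tree decomposition; so some bag has ≥ 4 vertices and tw(G) ≥ 3. Combining the bounds, tw(G) = 3.

Treewidth 3.
One optimal decomposition is:
Bags: B1 = {3, 5, 6, 8}  B2 = {3, 6, 8, 10}  B3 = {3, 5, 7, 8}  B4 = {1, 3, 7, 8}  B5 = {1, 7, 8, 11}  B6 = {1, 4, 8, 11}  B7 = {5, 6, 8, 9}  B8 = {2, 3, 7, 8}
Tree: B1–B2, B1–B3, B3–B4, B4–B5, B5–B6, B1–B7, B4–B8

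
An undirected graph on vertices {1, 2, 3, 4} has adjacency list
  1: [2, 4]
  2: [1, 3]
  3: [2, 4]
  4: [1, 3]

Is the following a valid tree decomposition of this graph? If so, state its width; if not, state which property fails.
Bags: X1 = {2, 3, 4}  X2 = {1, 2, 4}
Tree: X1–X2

Checking the three conditions: (i) the bags cover all of {1, 2, 3, 4}; (ii) for each edge, some bag contains both endpoints; (iii) the bags containing any fixed vertex form a subtree. All hold, so the decomposition is valid with width 3 − 1 = 2.

Yes; width 2.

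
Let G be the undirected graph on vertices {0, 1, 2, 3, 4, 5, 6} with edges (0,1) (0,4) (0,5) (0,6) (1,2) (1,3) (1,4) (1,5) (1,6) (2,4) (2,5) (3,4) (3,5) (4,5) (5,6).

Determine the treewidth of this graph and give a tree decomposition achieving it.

Treewidth 3.
One optimal decomposition is:
Bags: B1 = {0, 1, 4, 5}  B2 = {1, 2, 4, 5}  B3 = {0, 1, 5, 6}  B4 = {1, 3, 4, 5}
Tree: B1–B2, B1–B3, B1–B4

The largest bag has 4 vertices, giving width 3; this decomposition certifies tw(G) ≤ 3. On the other hand G contains the 4-clique {0, 1, 4, 5}. A clique must lie in a single bag of any decomposition, so no decomposition can have width below 3. Therefore the treewidth is 3.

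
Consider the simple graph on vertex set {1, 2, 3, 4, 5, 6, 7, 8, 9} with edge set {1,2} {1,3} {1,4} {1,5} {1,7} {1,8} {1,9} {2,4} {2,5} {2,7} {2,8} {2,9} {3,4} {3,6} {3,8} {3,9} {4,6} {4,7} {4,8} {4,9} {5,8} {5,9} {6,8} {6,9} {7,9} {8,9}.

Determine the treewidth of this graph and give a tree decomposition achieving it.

Treewidth 4.
One such decomposition:
Bags: B1 = {1, 2, 4, 7, 9}  B2 = {1, 2, 4, 8, 9}  B3 = {1, 3, 4, 8, 9}  B4 = {1, 2, 5, 8, 9}  B5 = {3, 4, 6, 8, 9}
Tree: B1–B2, B2–B3, B2–B4, B3–B5

Every bag has size at most 5, so the width is 5 − 1 = 4 and tw(G) ≤ 4. Conversely, {1, 2, 4, 8, 9} is a clique of size 5, and the vertices of any clique must share a bag in every tree decomposition; so some bag has ≥ 5 vertices and tw(G) ≥ 4. The upper and lower bounds meet at 4, so that is the treewidth.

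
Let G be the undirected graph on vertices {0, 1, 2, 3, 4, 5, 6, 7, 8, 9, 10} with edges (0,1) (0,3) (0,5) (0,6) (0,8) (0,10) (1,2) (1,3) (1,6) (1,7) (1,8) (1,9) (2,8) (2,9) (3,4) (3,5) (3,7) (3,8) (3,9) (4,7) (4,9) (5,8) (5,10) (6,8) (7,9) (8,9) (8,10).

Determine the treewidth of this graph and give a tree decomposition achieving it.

Each bag holds 4 vertices, so the decomposition has width 3, which upper-bounds the treewidth. Conversely, {0, 1, 3, 8} is a clique of size 4, and the vertices of any clique must share a bag in every tree decomposition; so some bag has ≥ 4 vertices and tw(G) ≥ 3. Hence tw(G) = 3 exactly.

Treewidth 3.
One such decomposition:
Bags: B1 = {0, 3, 5, 8}  B2 = {0, 1, 3, 8}  B3 = {1, 3, 8, 9}  B4 = {1, 3, 7, 9}  B5 = {1, 2, 8, 9}  B6 = {0, 5, 8, 10}  B7 = {3, 4, 7, 9}  B8 = {0, 1, 6, 8}
Tree: B1–B2, B2–B3, B3–B4, B3–B5, B1–B6, B4–B7, B2–B8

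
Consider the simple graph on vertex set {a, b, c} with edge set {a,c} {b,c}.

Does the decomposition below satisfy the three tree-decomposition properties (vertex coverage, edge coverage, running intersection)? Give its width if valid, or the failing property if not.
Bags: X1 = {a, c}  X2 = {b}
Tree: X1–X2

A tree decomposition must satisfy three properties: every vertex lies in some bag; for every edge, both endpoints lie together in some bag; and for every vertex, the bags containing it form a connected subtree. Here edge (c,b) lies in no bag, so the decomposition is invalid.

No — edge (c,b) lies in no bag.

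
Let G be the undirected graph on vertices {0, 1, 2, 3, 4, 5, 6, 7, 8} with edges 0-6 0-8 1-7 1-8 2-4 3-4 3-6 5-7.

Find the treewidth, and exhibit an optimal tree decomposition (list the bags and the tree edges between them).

Each bag holds 2 vertices, so the decomposition has width 1, which upper-bounds the treewidth. Since G has at least one edge (e.g. 2–4), it is not an edgeless graph, so tw(G) ≥ 1. Hence tw(G) = 1 exactly.

Treewidth 1.
One optimal decomposition is:
Bags: B1 = {2, 4}  B2 = {3, 4}  B3 = {3, 6}  B4 = {0, 6}  B5 = {0, 8}  B6 = {1, 8}  B7 = {1, 7}  B8 = {5, 7}
Tree: B1–B2, B2–B3, B3–B4, B4–B5, B5–B6, B6–B7, B7–B8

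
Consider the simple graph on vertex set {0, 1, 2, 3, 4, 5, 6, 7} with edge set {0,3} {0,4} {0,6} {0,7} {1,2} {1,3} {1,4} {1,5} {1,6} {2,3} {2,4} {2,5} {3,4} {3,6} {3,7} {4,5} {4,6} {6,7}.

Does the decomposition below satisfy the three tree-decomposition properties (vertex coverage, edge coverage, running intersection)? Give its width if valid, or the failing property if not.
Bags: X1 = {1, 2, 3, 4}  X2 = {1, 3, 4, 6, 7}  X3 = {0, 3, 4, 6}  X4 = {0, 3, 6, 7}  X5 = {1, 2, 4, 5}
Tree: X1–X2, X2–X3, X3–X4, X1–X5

A tree decomposition must satisfy three properties: every vertex lies in some bag; for every edge, both endpoints lie together in some bag; and for every vertex, the bags containing it form a connected subtree. Here bags containing vertex 7 are not connected in the tree, so the decomposition is invalid.

No — bags containing vertex 7 are not connected in the tree.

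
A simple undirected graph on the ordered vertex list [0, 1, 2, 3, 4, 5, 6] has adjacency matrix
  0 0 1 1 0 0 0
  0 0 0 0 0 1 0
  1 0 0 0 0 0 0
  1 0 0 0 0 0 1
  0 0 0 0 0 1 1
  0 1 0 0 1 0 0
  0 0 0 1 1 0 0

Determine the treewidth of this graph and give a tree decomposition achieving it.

Every bag has size at most 2, so the width is 2 − 1 = 1 and tw(G) ≤ 1. Since G has at least one edge (e.g. 2–0), it is not an edgeless graph, so tw(G) ≥ 1. Therefore the treewidth is 1.

Treewidth 1.
Bags: B1 = {0, 2}  B2 = {0, 3}  B3 = {3, 6}  B4 = {4, 6}  B5 = {4, 5}  B6 = {1, 5}
Tree: B1–B2, B2–B3, B3–B4, B4–B5, B5–B6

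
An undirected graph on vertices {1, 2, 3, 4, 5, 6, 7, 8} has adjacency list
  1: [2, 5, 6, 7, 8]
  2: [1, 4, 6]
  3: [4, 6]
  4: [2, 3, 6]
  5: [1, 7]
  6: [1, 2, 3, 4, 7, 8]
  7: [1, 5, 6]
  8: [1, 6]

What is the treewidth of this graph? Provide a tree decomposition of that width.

Every bag has size at most 3, so the width is 3 − 1 = 2 and tw(G) ≤ 2. Conversely, {1, 5, 7} is a clique of size 3, and the vertices of any clique must share a bag in every tree decomposition; so some bag has ≥ 3 vertices and tw(G) ≥ 2. Therefore the treewidth is 2.

Treewidth 2.
One optimal decomposition is:
Bags: B1 = {1, 6, 8}  B2 = {1, 2, 6}  B3 = {1, 6, 7}  B4 = {2, 4, 6}  B5 = {3, 4, 6}  B6 = {1, 5, 7}
Tree: B1–B2, B1–B3, B2–B4, B4–B5, B3–B6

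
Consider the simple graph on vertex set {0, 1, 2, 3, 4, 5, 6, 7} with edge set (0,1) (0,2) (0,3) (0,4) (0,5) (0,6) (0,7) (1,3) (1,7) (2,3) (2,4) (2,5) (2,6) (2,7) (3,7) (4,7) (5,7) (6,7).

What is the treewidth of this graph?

A width-3 tree decomposition is:
Bags: B1 = {0, 2, 3, 7}  B2 = {0, 2, 5, 7}  B3 = {0, 1, 3, 7}  B4 = {0, 2, 4, 7}  B5 = {0, 2, 6, 7}
Tree: B1–B2, B1–B3, B1–B4, B1–B5
Each bag holds 4 vertices, so the decomposition has width 3, which upper-bounds the treewidth. On the other hand G contains the 4-clique {0, 1, 3, 7}. A clique must lie in a single bag of any decomposition, so no decomposition can have width below 3. Therefore the treewidth is 3.

3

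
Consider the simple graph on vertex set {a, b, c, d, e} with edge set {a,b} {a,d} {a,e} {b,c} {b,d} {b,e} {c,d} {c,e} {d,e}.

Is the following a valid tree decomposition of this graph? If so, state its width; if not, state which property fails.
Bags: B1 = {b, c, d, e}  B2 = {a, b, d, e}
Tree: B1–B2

Checking the three conditions: (i) the bags cover all of {a, b, c, d, e}; (ii) for each edge, some bag contains both endpoints; (iii) the bags containing any fixed vertex form a subtree. All hold, so the decomposition is valid with width 4 − 1 = 3.

Yes; width 3.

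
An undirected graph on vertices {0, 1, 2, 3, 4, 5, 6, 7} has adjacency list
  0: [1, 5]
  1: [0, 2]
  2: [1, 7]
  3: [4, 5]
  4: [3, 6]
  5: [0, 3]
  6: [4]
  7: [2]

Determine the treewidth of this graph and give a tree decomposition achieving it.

Treewidth 1.
Bags: B1 = {2, 7}  B2 = {1, 2}  B3 = {0, 1}  B4 = {0, 5}  B5 = {3, 5}  B6 = {3, 4}  B7 = {4, 6}
Tree: B1–B2, B2–B3, B3–B4, B4–B5, B5–B6, B6–B7

Each bag holds 2 vertices, so the decomposition has width 1, which upper-bounds the treewidth. Since G has at least one edge (e.g. 7–2), it is not an edgeless graph, so tw(G) ≥ 1. Combining the bounds, tw(G) = 1.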